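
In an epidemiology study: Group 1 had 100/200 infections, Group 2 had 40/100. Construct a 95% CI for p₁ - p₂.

p̂₁ = 0.5, p̂₂ = 0.4. Difference = 0.1. CI = (-0.018, 0.218)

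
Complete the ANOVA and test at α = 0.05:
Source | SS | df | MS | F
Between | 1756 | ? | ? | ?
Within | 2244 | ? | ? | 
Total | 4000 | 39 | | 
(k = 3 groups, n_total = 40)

df_between = 2, df_within = 37. MS_between = 878.0, MS_within = 60.65. F = 14.477, F_crit ≈ 3.252. Reject H₀.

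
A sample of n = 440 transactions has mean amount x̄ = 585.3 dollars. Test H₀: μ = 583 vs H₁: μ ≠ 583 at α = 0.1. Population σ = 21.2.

z = (x̄ - μ₀)/(σ/√n) = (585.3 - 583)/(21.2/√440) = 2.276. Critical value: ±1.645. Since |2.276| > 1.645, Reject H₀.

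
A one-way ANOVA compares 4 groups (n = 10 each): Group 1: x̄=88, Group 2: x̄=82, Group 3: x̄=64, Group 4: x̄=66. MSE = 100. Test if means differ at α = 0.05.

Grand mean = 75.0. SS_between = 4200.0, MS_between = 1400.0. F = 14.0, F_crit ≈ 2.866. Reject H₀.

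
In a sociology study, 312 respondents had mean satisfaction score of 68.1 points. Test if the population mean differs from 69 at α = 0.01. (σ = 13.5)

z = (x̄ - μ₀)/(σ/√n) = (68.1 - 69)/(13.5/√312) = -1.178. Critical value: ±2.576. Since |-1.178| ≤ 2.576, Fail to reject H₀.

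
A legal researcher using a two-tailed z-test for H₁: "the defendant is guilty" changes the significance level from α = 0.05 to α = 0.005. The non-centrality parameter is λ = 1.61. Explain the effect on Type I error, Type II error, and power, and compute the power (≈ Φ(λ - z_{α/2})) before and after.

Decreasing α from 0.05 to 0.005:
• Type I error rate decreases (α is the Type I rate by definition).
• Critical value moves from z_{α/2} = 1.96 to 2.807, so power = Φ(λ - z_{α/2}) goes from Φ(1.61 - 1.96) = 0.363 to Φ(1.61 - 2.807) = 0.116.
• Type II error rate β = 1 - power therefore increases (0.637 → 0.884).
Appropriate when false positives are costly — here, convicting an innocent person.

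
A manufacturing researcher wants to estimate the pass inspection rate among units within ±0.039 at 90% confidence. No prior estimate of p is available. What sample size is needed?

Conservative approach: use p = 0.5 (maximizes p(1-p) = 0.25). n = z²(0.25)/E² = 1.645²×0.25/0.039² = 444.8 → n = 445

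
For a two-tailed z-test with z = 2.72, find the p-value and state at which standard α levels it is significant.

p = 2·P(Z > |2.72|) = 2·(1 - Φ(2.72)) ≈ 0.0065. Significant at α = 0.1; Significant at α = 0.05; Significant at α = 0.01.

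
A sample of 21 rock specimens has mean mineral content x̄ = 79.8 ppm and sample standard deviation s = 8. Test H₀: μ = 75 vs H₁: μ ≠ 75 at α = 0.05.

t = (x̄ - μ₀)/(s/√n) = (79.8 - 75)/(8/√21) = 2.75. df = 20, critical t = ±2.086. Reject H₀.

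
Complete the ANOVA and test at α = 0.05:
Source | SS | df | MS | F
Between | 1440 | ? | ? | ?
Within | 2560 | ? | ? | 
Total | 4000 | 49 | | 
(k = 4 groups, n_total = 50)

df_between = 3, df_within = 46. MS_between = 480.0, MS_within = 55.65. F = 8.625, F_crit ≈ 2.807. Reject H₀.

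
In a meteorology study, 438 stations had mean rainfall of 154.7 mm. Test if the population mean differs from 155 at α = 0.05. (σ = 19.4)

z = (x̄ - μ₀)/(σ/√n) = (154.7 - 155)/(19.4/√438) = -0.324. Critical value: ±1.96. Since |-0.324| ≤ 1.96, Fail to reject H₀.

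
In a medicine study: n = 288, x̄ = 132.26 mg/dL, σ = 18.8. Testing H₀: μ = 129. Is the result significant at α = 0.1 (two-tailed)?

z = (132.26 - 129)/(18.8/√288) = 2.943. Since |z| > 1.645, significant at α = 0.1.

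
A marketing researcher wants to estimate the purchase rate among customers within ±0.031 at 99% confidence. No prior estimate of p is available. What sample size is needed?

Conservative approach: use p = 0.5 (maximizes p(1-p) = 0.25). n = z²(0.25)/E² = 2.576²×0.25/0.031² = 1726.3 → n = 1727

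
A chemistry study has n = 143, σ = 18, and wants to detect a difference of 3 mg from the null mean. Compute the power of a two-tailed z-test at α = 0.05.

SE = σ/√n = 18/√143 = 1.505. Non-centrality λ = d/SE = 3/1.505 = 1.993. Power ≈ Φ(λ - z_{α/2}) = Φ(1.993 - 1.96) = Φ(0.033) = 0.513.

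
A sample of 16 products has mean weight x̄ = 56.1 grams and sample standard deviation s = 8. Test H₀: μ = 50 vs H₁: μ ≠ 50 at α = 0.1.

t = (x̄ - μ₀)/(s/√n) = (56.1 - 50)/(8/√16) = 3.05. df = 15, critical t = ±1.753. Reject H₀.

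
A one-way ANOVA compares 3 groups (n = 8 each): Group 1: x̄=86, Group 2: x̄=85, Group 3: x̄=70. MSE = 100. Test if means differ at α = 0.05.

Grand mean = 80.33. SS_between = 1285.33, MS_between = 642.67. F = 6.427, F_crit ≈ 3.467. Reject H₀.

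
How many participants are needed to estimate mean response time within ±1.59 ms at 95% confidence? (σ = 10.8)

n = (z*σ/E)² = (1.96×10.8/1.59)² = 177.2 → n = 178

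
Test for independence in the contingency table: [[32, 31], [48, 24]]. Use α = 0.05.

χ² = 3.506. df = 1, critical = 3.841. Fail to reject H₀. No evidence of dependence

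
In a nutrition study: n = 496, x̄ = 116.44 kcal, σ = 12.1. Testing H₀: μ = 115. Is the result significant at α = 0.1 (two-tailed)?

z = (116.44 - 115)/(12.1/√496) = 2.65. Since |z| > 1.645, significant at α = 0.1.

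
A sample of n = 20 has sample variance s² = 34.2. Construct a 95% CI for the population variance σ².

df = 19. χ²_{0.025} = 32.852, χ²_{0.975} = 8.907. CI for σ² = ((n-1)s²/χ²_{α/2}, (n-1)s²/χ²_{1-α/2}) = (19·34.2/32.852, 19·34.2/8.907) = (19.78, 72.95)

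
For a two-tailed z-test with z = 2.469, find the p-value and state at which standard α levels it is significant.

p = 2·P(Z > |2.469|) = 2·(1 - Φ(2.469)) ≈ 0.0135. Significant at α = 0.1; Significant at α = 0.05.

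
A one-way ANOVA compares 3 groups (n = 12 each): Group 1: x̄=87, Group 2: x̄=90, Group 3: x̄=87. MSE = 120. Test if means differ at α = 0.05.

Grand mean = 88.0. SS_between = 72.0, MS_between = 36.0. F = 0.3, F_crit ≈ 3.285. Fail to reject H₀.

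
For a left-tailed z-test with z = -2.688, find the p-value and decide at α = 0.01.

p = P(Z < -2.688) = Φ(-2.688) ≈ 0.0036. Since p < 0.01, reject H₀ (significant) at α = 0.01.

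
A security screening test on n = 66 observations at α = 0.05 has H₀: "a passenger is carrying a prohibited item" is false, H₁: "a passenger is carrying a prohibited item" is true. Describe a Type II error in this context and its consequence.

Type II error: failing to reject H₀ when it is false — concluding that a passenger is carrying a prohibited item is not supported when in fact it is. Consequence: letting a prohibited item through — security breach.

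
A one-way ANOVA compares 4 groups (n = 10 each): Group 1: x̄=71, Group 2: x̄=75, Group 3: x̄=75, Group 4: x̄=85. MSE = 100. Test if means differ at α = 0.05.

Grand mean = 76.5. SS_between = 1070.0, MS_between = 356.67. F = 3.567, F_crit ≈ 2.866. Reject H₀.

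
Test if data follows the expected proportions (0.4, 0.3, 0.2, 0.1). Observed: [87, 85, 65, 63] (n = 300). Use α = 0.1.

Expected: [120.0, 90.0, 60.0, 30.0]. χ² = 46.069. df = 3, critical = 6.251. Reject H₀.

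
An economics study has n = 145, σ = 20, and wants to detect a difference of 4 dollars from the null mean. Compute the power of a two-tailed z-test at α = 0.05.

SE = σ/√n = 20/√145 = 1.661. Non-centrality λ = d/SE = 4/1.661 = 2.408. Power ≈ Φ(λ - z_{α/2}) = Φ(2.408 - 1.96) = Φ(0.448) = 0.673.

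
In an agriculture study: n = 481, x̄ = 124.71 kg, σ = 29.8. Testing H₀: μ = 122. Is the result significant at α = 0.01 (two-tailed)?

z = (124.71 - 122)/(29.8/√481) = 1.994. Since |z| ≤ 2.576, not significant at α = 0.01.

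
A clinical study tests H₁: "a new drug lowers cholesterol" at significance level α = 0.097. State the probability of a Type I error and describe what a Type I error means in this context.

P(Type I error) = α = 0.097. A Type I error is rejecting H₀ when H₀ is actually true (false positive) — here, concluding that a new drug lowers cholesterol when in fact this is not the case. Consequence: approving an ineffective drug — patients take a useless medication and may skip effective alternatives.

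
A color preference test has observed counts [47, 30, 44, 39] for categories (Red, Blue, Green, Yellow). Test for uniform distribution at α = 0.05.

Expected = 40 each. χ² = Σ(O-E)²/E = 4.15. df = 3, critical value = 7.815. Fail to reject H₀.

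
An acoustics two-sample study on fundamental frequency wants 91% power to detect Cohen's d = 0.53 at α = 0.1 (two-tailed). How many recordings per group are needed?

z_{α/2} = 1.645, z_β = Φ⁻¹(0.91) = 1.341. For medium effect (d = 0.53): n per group = 2(z_{α/2} + z_β)²/d² = 2(1.645 + 1.341)²/0.53² = 63.5 → 64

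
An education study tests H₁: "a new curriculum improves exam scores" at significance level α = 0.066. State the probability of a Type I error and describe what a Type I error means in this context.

P(Type I error) = α = 0.066. A Type I error is rejecting H₀ when H₀ is actually true (false positive) — here, concluding that a new curriculum improves exam scores when in fact this is not the case. Consequence: adopting a curriculum that gives no real benefit — disruption for nothing.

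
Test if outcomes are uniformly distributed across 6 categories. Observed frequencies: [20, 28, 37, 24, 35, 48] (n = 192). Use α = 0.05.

Expected = 32 each. χ² = Σ(O-E)²/E = 16.062. df = 5, critical value = 11.07. Reject H₀.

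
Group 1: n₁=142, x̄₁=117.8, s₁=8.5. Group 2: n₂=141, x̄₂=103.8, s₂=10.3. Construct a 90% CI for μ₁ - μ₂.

Difference = 14.0. SE = √(8.5²/142 + 10.3²/141) = 1.123. CI = (12.15, 15.85)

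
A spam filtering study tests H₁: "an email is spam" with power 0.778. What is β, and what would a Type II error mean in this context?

β = 1 - power = 1 - 0.778 = 0.222. A Type II error is failing to reject H₀ when H₀ is false (false negative) — here, failing to conclude that an email is spam when in fact it is true. Consequence: a spam email lands in the inbox.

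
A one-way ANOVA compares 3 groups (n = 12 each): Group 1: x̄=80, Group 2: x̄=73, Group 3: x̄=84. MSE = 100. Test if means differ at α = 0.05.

Grand mean = 79.0. SS_between = 744.0, MS_between = 372.0. F = 3.72, F_crit ≈ 3.285. Reject H₀.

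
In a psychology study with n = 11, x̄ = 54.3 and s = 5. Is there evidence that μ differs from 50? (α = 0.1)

t = (x̄ - μ₀)/(s/√n) = (54.3 - 50)/(5/√11) = 2.852. df = 10, critical t = ±1.812. Reject H₀.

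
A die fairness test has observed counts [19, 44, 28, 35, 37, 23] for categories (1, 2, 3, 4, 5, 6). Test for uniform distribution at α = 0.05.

Expected = 31 each. χ² = Σ(O-E)²/E = 14.129. df = 5, critical value = 11.07. Reject H₀.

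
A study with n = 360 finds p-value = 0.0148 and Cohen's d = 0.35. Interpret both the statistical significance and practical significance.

Statistically significant (p = 0.0148 < 0.05). Cohen's d = 0.35 indicates a small effect size. Both statistical and practical significance should be considered.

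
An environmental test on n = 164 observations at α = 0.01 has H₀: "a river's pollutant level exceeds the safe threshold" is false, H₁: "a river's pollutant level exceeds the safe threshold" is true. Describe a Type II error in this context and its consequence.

Type II error: failing to reject H₀ when it is false — concluding that a river's pollutant level exceeds the safe threshold is not supported when in fact it is. Consequence: allowing unsafe pollution to continue.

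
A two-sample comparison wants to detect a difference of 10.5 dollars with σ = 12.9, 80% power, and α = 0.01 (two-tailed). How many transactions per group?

n per group = 2(z_α/2 + z_β)²σ²/d² = 2×(2.576 + 0.84)²×12.9²/10.5² = 35.2 → n = 36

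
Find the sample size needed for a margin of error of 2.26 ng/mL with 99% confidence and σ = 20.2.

n = (z*σ/E)² = (2.576×20.2/2.26)² = 530.1 → n = 531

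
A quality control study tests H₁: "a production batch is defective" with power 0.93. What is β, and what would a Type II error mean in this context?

β = 1 - power = 1 - 0.93 = 0.07. A Type II error is failing to reject H₀ when H₀ is false (false negative) — here, failing to conclude that a production batch is defective when in fact it is true. Consequence: shipping a defective batch — faulty products reach customers.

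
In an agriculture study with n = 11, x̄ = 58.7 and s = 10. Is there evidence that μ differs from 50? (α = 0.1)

t = (x̄ - μ₀)/(s/√n) = (58.7 - 50)/(10/√11) = 2.885. df = 10, critical t = ±1.812. Reject H₀.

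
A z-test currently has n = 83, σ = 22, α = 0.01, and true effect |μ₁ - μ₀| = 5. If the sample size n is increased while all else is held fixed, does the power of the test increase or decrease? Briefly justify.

Power increases: a larger n shrinks the standard error σ/√n, moving the sampling distribution under H₁ further from the critical value.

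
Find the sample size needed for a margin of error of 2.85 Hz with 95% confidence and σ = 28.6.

n = (z*σ/E)² = (1.96×28.6/2.85)² = 386.9 → n = 387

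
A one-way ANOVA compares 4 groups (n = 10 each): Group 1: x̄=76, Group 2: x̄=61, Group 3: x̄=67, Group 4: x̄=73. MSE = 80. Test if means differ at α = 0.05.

Grand mean = 69.25. SS_between = 1327.5, MS_between = 442.5. F = 5.531, F_crit ≈ 2.866. Reject H₀.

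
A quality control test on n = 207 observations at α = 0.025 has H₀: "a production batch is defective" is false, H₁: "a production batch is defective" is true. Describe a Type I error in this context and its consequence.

Type I error: rejecting H₀ when it is true — concluding that a production batch is defective when in fact it is not. Consequence: scrapping a good batch — wasted material and cost for no reason.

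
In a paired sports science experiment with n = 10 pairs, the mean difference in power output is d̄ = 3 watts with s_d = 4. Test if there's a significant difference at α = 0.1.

t = d̄/(s_d/√n) = 3/(4/√10) = 2.372. df = 9, critical t = ±1.833. Reject H₀.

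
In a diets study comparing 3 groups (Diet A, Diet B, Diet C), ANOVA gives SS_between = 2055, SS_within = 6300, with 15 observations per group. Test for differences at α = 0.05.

df_between = 2, df_within = 42. F = MS_between/MS_within = 1027.5/150.0 = 6.85. F_crit ≈ 3.22. Reject H₀. At least one mean differs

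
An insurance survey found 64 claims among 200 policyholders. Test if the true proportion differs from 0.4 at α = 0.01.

p̂ = 0.32, p₀ = 0.4. z = (p̂ - p₀)/√(p₀(1-p₀)/n) = -2.309. Critical: ±2.576. Fail to reject H₀.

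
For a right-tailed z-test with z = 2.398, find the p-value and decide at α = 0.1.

p = P(Z > 2.398) = 1 - Φ(2.398) ≈ 0.0082. Since p < 0.1, reject H₀ (significant) at α = 0.1.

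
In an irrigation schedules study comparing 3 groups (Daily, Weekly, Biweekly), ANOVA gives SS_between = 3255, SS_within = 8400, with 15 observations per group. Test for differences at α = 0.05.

df_between = 2, df_within = 42. F = MS_between/MS_within = 1627.5/200.0 = 8.137. F_crit ≈ 3.22. Reject H₀. At least one mean differs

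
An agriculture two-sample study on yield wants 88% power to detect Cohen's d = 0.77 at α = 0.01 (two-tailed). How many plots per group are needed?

z_{α/2} = 2.576, z_β = Φ⁻¹(0.88) = 1.175. For medium effect (d = 0.77): n per group = 2(z_{α/2} + z_β)²/d² = 2(2.576 + 1.175)²/0.77² = 47.5 → 48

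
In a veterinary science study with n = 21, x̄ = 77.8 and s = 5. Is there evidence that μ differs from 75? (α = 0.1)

t = (x̄ - μ₀)/(s/√n) = (77.8 - 75)/(5/√21) = 2.566. df = 20, critical t = ±1.725. Reject H₀.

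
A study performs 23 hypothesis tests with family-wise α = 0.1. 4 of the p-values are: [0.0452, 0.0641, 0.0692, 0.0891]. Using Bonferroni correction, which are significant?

Bonferroni α = 0.1/23 = 0.00435. None of the given p-values are significant.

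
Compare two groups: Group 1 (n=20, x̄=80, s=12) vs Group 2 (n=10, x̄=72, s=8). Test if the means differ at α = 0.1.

Pooled sp = 10.88. t = 1.899, df = 28. Critical t = ±1.701. Reject H₀.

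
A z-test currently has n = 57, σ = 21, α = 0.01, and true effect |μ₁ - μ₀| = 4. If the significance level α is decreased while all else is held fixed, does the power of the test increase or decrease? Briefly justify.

Power decreases: a smaller α raises the critical value, so less of the H₁ sampling distribution falls in the rejection region.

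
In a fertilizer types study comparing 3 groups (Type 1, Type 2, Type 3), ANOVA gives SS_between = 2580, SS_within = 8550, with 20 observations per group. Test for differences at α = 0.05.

df_between = 2, df_within = 57. F = MS_between/MS_within = 1290.0/150.0 = 8.6. F_crit ≈ 3.159. Reject H₀. At least one mean differs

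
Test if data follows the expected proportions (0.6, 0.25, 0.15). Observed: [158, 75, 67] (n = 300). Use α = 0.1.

Expected: [180.0, 75.0, 45.0]. χ² = 13.444. df = 2, critical = 4.605. Reject H₀.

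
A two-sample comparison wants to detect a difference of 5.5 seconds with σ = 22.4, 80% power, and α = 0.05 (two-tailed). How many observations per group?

n per group = 2(z_α/2 + z_β)²σ²/d² = 2×(1.96 + 0.84)²×22.4²/5.5² = 260.1 → n = 261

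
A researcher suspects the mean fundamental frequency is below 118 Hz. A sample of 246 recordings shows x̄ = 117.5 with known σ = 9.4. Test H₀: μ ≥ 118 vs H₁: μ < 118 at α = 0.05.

z = -0.834. Critical value: -1.645. Fail to reject H₀.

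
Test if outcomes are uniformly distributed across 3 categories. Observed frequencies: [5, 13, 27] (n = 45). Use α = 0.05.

Expected = 15 each. χ² = Σ(O-E)²/E = 16.533. df = 2, critical value = 5.991. Reject H₀.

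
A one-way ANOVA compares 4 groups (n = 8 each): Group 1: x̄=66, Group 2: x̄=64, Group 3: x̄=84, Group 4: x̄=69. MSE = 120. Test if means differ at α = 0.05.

Grand mean = 70.75. SS_between = 1974.0, MS_between = 658.0. F = 5.483, F_crit ≈ 2.947. Reject H₀.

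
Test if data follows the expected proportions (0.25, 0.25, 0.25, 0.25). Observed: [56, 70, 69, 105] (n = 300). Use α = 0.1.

Expected: [75.0, 75.0, 75.0, 75.0]. χ² = 17.627. df = 3, critical = 6.251. Reject H₀.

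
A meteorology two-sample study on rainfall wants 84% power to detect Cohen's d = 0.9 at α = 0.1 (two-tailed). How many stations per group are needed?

z_{α/2} = 1.645, z_β = Φ⁻¹(0.84) = 0.994. For large effect (d = 0.9): n per group = 2(z_{α/2} + z_β)²/d² = 2(1.645 + 0.994)²/0.9² = 17.2 → 18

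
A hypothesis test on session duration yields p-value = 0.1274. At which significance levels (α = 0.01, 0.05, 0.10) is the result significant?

p = 0.1274. Not significant at any of the given levels.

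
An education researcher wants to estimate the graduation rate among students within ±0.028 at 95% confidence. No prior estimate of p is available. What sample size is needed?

Conservative approach: use p = 0.5 (maximizes p(1-p) = 0.25). n = z²(0.25)/E² = 1.96²×0.25/0.028² = 1225.0 → n = 1225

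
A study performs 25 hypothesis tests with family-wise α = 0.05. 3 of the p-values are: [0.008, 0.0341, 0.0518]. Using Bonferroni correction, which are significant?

Bonferroni α = 0.05/25 = 0.002. None of the given p-values are significant.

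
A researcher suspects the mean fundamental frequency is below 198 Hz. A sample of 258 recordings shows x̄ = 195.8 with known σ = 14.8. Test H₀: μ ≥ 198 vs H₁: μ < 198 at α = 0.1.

z = -2.388. Critical value: -1.28. Reject H₀.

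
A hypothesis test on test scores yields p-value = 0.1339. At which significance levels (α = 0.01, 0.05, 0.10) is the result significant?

p = 0.1339. Not significant at any of the given levels.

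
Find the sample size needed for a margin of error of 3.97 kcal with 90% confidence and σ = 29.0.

n = (z*σ/E)² = (1.645×29.0/3.97)² = 144.4 → n = 145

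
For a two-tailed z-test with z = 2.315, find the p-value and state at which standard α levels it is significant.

p = 2·P(Z > |2.315|) = 2·(1 - Φ(2.315)) ≈ 0.0206. Significant at α = 0.1; Significant at α = 0.05.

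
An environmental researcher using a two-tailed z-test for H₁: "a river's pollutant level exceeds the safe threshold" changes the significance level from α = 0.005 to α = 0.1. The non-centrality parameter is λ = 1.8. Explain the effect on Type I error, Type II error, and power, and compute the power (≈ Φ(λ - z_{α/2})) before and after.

Increasing α from 0.005 to 0.1:
• Type I error rate increases (α is the Type I rate by definition).
• Critical value moves from z_{α/2} = 2.807 to 1.645, so power = Φ(λ - z_{α/2}) goes from Φ(1.8 - 2.807) = 0.157 to Φ(1.8 - 1.645) = 0.562.
• Type II error rate β = 1 - power therefore decreases (0.843 → 0.438).
Appropriate when false negatives are costly — here, allowing unsafe pollution to continue.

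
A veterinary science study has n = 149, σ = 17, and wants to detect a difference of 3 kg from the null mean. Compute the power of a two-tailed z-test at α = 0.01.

SE = σ/√n = 17/√149 = 1.393. Non-centrality λ = d/SE = 3/1.393 = 2.154. Power ≈ Φ(λ - z_{α/2}) = Φ(2.154 - 2.576) = Φ(-0.422) = 0.337.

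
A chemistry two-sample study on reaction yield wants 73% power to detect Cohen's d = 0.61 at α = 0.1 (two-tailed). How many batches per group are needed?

z_{α/2} = 1.645, z_β = Φ⁻¹(0.73) = 0.613. For medium effect (d = 0.61): n per group = 2(z_{α/2} + z_β)²/d² = 2(1.645 + 0.613)²/0.61² = 27.4 → 28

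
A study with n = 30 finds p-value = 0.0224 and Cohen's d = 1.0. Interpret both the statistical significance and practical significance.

Statistically significant (p = 0.0224 < 0.05). Cohen's d = 1.0 indicates a large effect size. Both statistical and practical significance should be considered.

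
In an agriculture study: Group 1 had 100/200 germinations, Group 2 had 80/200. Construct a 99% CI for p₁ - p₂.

p̂₁ = 0.5, p̂₂ = 0.4. Difference = 0.1. CI = (-0.028, 0.228)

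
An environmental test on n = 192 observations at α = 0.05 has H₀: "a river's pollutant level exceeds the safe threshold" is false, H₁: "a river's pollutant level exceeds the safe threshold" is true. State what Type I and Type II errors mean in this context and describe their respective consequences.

Type I (false positive): concluding that a river's pollutant level exceeds the safe threshold when it is not — shutting down a compliant factory unnecessarily. Type II (false negative): failing to conclude that a river's pollutant level exceeds the safe threshold when it is — allowing unsafe pollution to continue. Which is costlier depends on domain priorities and is a judgement call rather than a statistical fact.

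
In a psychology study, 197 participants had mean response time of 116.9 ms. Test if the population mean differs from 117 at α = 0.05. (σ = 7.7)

z = (x̄ - μ₀)/(σ/√n) = (116.9 - 117)/(7.7/√197) = -0.182. Critical value: ±1.96. Since |-0.182| ≤ 1.96, Fail to reject H₀.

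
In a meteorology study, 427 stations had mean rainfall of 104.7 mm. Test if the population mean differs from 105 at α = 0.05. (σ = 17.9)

z = (x̄ - μ₀)/(σ/√n) = (104.7 - 105)/(17.9/√427) = -0.346. Critical value: ±1.96. Since |-0.346| ≤ 1.96, Fail to reject H₀.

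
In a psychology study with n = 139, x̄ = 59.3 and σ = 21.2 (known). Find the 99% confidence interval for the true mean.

CI = x̄ ± z*(σ/√n) = 59.3 ± 2.576(21.2/√139) = 59.3 ± 4.63 = (54.67, 63.93)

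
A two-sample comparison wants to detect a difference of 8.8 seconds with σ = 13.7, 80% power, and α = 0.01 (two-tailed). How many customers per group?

n per group = 2(z_α/2 + z_β)²σ²/d² = 2×(2.576 + 0.84)²×13.7²/8.8² = 56.6 → n = 57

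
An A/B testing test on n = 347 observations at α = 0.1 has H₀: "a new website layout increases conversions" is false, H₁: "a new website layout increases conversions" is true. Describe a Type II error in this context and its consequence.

Type II error: failing to reject H₀ when it is false — concluding that a new website layout increases conversions is not supported when in fact it is. Consequence: discarding a layout that would have improved conversions — lost revenue.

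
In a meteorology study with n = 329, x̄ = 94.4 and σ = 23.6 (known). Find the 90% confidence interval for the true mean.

CI = x̄ ± z*(σ/√n) = 94.4 ± 1.645(23.6/√329) = 94.4 ± 2.14 = (92.26, 96.54)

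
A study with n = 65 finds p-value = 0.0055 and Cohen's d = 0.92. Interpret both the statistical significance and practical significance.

Statistically significant (p = 0.0055 < 0.05). Cohen's d = 0.92 indicates a large effect size. Both statistical and practical significance should be considered.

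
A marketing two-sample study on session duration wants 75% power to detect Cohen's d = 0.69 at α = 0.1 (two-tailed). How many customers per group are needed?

z_{α/2} = 1.645, z_β = Φ⁻¹(0.75) = 0.674. For medium effect (d = 0.69): n per group = 2(z_{α/2} + z_β)²/d² = 2(1.645 + 0.674)²/0.69² = 22.6 → 23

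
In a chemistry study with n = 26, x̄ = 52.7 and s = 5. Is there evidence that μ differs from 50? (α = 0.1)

t = (x̄ - μ₀)/(s/√n) = (52.7 - 50)/(5/√26) = 2.753. df = 25, critical t = ±1.708. Reject H₀.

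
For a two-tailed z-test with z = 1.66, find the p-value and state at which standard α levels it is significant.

p = 2·P(Z > |1.66|) = 2·(1 - Φ(1.66)) ≈ 0.0969. Significant at α = 0.1.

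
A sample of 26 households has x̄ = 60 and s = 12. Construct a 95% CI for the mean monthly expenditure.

CI = x̄ ± t*(s/√n) = 60 ± 2.06(12/√26) = (55.15, 64.85)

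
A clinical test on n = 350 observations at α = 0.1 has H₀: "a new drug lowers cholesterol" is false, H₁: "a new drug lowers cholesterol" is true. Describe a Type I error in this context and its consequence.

Type I error: rejecting H₀ when it is true — concluding that a new drug lowers cholesterol when in fact it is not. Consequence: approving an ineffective drug — patients take a useless medication and may skip effective alternatives.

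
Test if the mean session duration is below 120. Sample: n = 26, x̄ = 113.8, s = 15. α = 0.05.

t = (113.8 - 120)/(15/√26) = -2.108, df = 25. Critical t = -1.708. Reject H₀.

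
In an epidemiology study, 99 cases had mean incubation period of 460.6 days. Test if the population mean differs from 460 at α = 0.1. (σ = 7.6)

z = (x̄ - μ₀)/(σ/√n) = (460.6 - 460)/(7.6/√99) = 0.786. Critical value: ±1.645. Since |0.786| ≤ 1.645, Fail to reject H₀.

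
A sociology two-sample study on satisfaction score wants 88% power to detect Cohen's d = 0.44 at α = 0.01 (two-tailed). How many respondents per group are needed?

z_{α/2} = 2.576, z_β = Φ⁻¹(0.88) = 1.175. For small effect (d = 0.44): n per group = 2(z_{α/2} + z_β)²/d² = 2(2.576 + 1.175)²/0.44² = 145.4 → 146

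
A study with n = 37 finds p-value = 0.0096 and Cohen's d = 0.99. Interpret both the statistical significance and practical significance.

Statistically significant (p = 0.0096 < 0.05). Cohen's d = 0.99 indicates a large effect size. Both statistical and practical significance should be considered.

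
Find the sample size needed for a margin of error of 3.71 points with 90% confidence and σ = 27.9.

n = (z*σ/E)² = (1.645×27.9/3.71)² = 153.04 → n = 154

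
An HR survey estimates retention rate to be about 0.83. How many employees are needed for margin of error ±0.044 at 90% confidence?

n = z²p(1-p)/E² = 1.645²×0.83×0.17/0.044² = 197.2 → n = 198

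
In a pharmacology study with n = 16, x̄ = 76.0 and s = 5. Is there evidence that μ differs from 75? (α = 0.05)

t = (x̄ - μ₀)/(s/√n) = (76.0 - 75)/(5/√16) = 0.8. df = 15, critical t = ±2.131. Fail to reject H₀.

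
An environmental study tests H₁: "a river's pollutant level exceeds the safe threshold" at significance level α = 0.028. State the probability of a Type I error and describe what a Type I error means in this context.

P(Type I error) = α = 0.028. A Type I error is rejecting H₀ when H₀ is actually true (false positive) — here, concluding that a river's pollutant level exceeds the safe threshold when in fact this is not the case. Consequence: shutting down a compliant factory unnecessarily.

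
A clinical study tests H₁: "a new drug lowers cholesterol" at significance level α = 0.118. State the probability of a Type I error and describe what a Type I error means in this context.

P(Type I error) = α = 0.118. A Type I error is rejecting H₀ when H₀ is actually true (false positive) — here, concluding that a new drug lowers cholesterol when in fact this is not the case. Consequence: approving an ineffective drug — patients take a useless medication and may skip effective alternatives.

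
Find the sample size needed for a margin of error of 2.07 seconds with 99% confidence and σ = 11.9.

n = (z*σ/E)² = (2.576×11.9/2.07)² = 219.3 → n = 220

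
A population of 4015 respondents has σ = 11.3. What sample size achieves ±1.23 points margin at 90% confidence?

Without FPC: n₀ = (1.645×11.3/1.23)² = 228.391. With FPC: n = n₀N/(n₀+N-1) = 216.1 → n = 217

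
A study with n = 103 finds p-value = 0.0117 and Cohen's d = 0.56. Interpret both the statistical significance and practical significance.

Statistically significant (p = 0.0117 < 0.05). Cohen's d = 0.56 indicates a medium effect size. Both statistical and practical significance should be considered.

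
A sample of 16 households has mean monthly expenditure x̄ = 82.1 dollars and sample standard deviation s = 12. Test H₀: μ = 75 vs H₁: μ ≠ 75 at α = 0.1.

t = (x̄ - μ₀)/(s/√n) = (82.1 - 75)/(12/√16) = 2.367. df = 15, critical t = ±1.753. Reject H₀.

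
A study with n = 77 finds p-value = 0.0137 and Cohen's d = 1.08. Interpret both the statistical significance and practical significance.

Statistically significant (p = 0.0137 < 0.05). Cohen's d = 1.08 indicates a large effect size. Both statistical and practical significance should be considered.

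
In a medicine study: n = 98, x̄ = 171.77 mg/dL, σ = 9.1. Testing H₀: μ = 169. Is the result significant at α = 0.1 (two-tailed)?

z = (171.77 - 169)/(9.1/√98) = 3.013. Since |z| > 1.645, significant at α = 0.1.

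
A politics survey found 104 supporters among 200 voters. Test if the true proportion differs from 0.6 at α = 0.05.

p̂ = 0.52, p₀ = 0.6. z = (p̂ - p₀)/√(p₀(1-p₀)/n) = -2.309. Critical: ±1.96. Reject H₀.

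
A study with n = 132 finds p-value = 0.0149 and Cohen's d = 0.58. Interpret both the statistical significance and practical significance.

Statistically significant (p = 0.0149 < 0.05). Cohen's d = 0.58 indicates a medium effect size. Both statistical and practical significance should be considered.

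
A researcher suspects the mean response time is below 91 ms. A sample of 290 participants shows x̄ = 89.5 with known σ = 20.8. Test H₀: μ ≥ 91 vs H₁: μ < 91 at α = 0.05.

z = -1.228. Critical value: -1.645. Fail to reject H₀.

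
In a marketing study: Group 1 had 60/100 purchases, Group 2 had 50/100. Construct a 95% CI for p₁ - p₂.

p̂₁ = 0.6, p̂₂ = 0.5. Difference = 0.1. CI = (-0.037, 0.237)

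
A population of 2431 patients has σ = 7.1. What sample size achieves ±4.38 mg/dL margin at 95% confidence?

Without FPC: n₀ = (1.96×7.1/4.38)² = 10.094. With FPC: n = n₀N/(n₀+N-1) = 10.1 → n = 11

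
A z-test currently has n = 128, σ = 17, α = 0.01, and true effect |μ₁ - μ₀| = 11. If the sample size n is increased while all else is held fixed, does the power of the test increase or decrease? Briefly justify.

Power increases: a larger n shrinks the standard error σ/√n, moving the sampling distribution under H₁ further from the critical value.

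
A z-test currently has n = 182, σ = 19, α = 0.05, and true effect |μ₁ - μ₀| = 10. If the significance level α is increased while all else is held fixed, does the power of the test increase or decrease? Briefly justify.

Power increases: a larger α lowers the critical value, so more of the H₁ sampling distribution falls in the rejection region.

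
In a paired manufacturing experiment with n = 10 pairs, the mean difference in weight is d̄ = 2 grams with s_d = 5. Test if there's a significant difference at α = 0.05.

t = d̄/(s_d/√n) = 2/(5/√10) = 1.265. df = 9, critical t = ±2.262. Fail to reject H₀.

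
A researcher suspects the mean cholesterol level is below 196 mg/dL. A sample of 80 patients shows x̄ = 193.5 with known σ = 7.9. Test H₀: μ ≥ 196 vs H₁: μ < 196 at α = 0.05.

z = -2.83. Critical value: -1.645. Reject H₀.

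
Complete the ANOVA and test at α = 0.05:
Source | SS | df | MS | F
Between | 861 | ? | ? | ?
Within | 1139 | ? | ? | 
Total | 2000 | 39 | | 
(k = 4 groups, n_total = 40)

df_between = 3, df_within = 36. MS_between = 287.0, MS_within = 31.64. F = 9.071, F_crit ≈ 2.866. Reject H₀.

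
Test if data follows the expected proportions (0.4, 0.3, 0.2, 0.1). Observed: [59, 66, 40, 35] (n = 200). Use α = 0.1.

Expected: [80.0, 60.0, 40.0, 20.0]. χ² = 17.363. df = 3, critical = 6.251. Reject H₀.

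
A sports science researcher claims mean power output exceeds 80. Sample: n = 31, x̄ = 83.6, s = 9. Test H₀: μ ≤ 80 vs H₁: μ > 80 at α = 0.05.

t = (83.6 - 80)/(9/√31) = 2.227, df = 30. Critical t = 1.697. Reject H₀.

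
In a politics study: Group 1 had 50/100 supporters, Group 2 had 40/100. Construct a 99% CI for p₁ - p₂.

p̂₁ = 0.5, p̂₂ = 0.4. Difference = 0.1. CI = (-0.08, 0.28)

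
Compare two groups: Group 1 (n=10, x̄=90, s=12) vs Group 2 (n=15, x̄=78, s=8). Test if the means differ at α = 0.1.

Pooled sp = 9.76. t = 3.011, df = 23. Critical t = ±1.714. Reject H₀.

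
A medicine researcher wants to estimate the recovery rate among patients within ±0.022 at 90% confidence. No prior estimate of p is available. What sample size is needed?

Conservative approach: use p = 0.5 (maximizes p(1-p) = 0.25). n = z²(0.25)/E² = 1.645²×0.25/0.022² = 1397.7 → n = 1398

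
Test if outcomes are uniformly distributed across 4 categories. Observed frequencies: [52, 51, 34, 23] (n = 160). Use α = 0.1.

Expected = 40 each. χ² = Σ(O-E)²/E = 14.75. df = 3, critical value = 6.251. Reject H₀.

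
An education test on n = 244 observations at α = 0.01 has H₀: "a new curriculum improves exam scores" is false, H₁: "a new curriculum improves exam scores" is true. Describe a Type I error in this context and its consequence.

Type I error: rejecting H₀ when it is true — concluding that a new curriculum improves exam scores when in fact it is not. Consequence: adopting a curriculum that gives no real benefit — disruption for nothing.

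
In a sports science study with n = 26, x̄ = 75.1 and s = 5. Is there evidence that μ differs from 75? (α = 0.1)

t = (x̄ - μ₀)/(s/√n) = (75.1 - 75)/(5/√26) = 0.102. df = 25, critical t = ±1.708. Fail to reject H₀.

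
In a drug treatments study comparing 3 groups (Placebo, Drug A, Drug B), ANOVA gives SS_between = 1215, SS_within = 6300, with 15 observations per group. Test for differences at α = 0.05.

df_between = 2, df_within = 42. F = MS_between/MS_within = 607.5/150.0 = 4.05. F_crit ≈ 3.22. Reject H₀. At least one mean differs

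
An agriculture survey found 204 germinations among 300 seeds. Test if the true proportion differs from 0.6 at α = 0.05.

p̂ = 0.68, p₀ = 0.6. z = (p̂ - p₀)/√(p₀(1-p₀)/n) = 2.828. Critical: ±1.96. Reject H₀.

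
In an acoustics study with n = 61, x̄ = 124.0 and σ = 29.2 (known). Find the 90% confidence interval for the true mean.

CI = x̄ ± z*(σ/√n) = 124.0 ± 1.645(29.2/√61) = 124.0 ± 6.15 = (117.85, 130.15)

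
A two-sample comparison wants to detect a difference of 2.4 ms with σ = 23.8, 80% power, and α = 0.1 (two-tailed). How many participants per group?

n per group = 2(z_α/2 + z_β)²σ²/d² = 2×(1.645 + 0.84)²×23.8²/2.4² = 1214.5 → n = 1215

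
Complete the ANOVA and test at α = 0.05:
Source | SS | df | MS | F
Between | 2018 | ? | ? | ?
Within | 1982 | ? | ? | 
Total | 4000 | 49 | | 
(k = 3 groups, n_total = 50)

df_between = 2, df_within = 47. MS_between = 1009.0, MS_within = 42.17. F = 23.927, F_crit ≈ 3.195. Reject H₀.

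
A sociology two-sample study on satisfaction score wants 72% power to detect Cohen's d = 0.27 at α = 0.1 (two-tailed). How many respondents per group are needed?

z_{α/2} = 1.645, z_β = Φ⁻¹(0.72) = 0.583. For small effect (d = 0.27): n per group = 2(z_{α/2} + z_β)²/d² = 2(1.645 + 0.583)²/0.27² = 136.2 → 137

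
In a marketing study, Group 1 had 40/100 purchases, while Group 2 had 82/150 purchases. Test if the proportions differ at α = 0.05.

p̂₁ = 0.4, p̂₂ = 0.547, pooled p̂ = 0.488. z = -2.273. Critical: ±1.96. Reject H₀.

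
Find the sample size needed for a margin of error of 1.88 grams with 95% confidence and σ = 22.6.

n = (z*σ/E)² = (1.96×22.6/1.88)² = 555.2 → n = 556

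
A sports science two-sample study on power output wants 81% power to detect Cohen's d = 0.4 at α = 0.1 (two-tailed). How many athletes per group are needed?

z_{α/2} = 1.645, z_β = Φ⁻¹(0.81) = 0.878. For small effect (d = 0.4): n per group = 2(z_{α/2} + z_β)²/d² = 2(1.645 + 0.878)²/0.4² = 79.6 → 80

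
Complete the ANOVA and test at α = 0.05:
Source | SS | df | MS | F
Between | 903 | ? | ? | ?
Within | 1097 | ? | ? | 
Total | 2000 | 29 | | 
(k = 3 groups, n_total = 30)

df_between = 2, df_within = 27. MS_between = 451.5, MS_within = 40.63. F = 11.113, F_crit ≈ 3.354. Reject H₀.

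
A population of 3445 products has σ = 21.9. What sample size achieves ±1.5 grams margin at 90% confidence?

Without FPC: n₀ = (1.645×21.9/1.5)² = 576.816. With FPC: n = n₀N/(n₀+N-1) = 494.2 → n = 495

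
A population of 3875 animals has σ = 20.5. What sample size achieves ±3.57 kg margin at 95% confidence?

Without FPC: n₀ = (1.96×20.5/3.57)² = 126.673. With FPC: n = n₀N/(n₀+N-1) = 122.7 → n = 123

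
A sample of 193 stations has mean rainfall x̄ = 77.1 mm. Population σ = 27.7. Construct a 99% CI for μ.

CI = x̄ ± z*(σ/√n) = 77.1 ± 2.576(27.7/√193) = 77.1 ± 5.14 = (71.96, 82.24)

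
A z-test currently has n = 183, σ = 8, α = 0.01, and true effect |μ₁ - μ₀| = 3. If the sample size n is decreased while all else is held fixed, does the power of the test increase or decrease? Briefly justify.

Power decreases: a smaller n inflates the standard error σ/√n, pulling the sampling distribution under H₁ back toward the critical value.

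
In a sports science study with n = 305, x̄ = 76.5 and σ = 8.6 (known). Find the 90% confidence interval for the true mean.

CI = x̄ ± z*(σ/√n) = 76.5 ± 1.645(8.6/√305) = 76.5 ± 0.81 = (75.69, 77.31)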